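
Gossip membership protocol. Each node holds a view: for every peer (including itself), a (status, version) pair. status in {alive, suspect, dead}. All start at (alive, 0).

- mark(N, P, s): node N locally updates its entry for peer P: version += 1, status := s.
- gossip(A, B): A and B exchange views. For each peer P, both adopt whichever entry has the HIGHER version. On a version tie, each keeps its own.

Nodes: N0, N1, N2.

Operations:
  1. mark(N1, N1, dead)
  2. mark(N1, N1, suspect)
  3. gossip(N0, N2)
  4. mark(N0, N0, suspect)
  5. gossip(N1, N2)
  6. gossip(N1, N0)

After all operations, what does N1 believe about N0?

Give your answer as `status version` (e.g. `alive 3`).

Answer: suspect 1

Derivation:
Op 1: N1 marks N1=dead -> (dead,v1)
Op 2: N1 marks N1=suspect -> (suspect,v2)
Op 3: gossip N0<->N2 -> N0.N0=(alive,v0) N0.N1=(alive,v0) N0.N2=(alive,v0) | N2.N0=(alive,v0) N2.N1=(alive,v0) N2.N2=(alive,v0)
Op 4: N0 marks N0=suspect -> (suspect,v1)
Op 5: gossip N1<->N2 -> N1.N0=(alive,v0) N1.N1=(suspect,v2) N1.N2=(alive,v0) | N2.N0=(alive,v0) N2.N1=(suspect,v2) N2.N2=(alive,v0)
Op 6: gossip N1<->N0 -> N1.N0=(suspect,v1) N1.N1=(suspect,v2) N1.N2=(alive,v0) | N0.N0=(suspect,v1) N0.N1=(suspect,v2) N0.N2=(alive,v0)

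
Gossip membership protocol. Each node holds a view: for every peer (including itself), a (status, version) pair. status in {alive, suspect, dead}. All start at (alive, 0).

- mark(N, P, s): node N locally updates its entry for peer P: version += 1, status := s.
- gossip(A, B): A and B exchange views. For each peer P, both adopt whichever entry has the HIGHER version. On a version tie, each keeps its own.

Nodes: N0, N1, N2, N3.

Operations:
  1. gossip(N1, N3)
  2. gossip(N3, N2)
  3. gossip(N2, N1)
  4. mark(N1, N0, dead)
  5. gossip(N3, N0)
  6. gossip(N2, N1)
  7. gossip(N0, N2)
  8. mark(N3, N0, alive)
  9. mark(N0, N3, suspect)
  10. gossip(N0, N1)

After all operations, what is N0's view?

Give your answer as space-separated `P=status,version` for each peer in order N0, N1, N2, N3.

Answer: N0=dead,1 N1=alive,0 N2=alive,0 N3=suspect,1

Derivation:
Op 1: gossip N1<->N3 -> N1.N0=(alive,v0) N1.N1=(alive,v0) N1.N2=(alive,v0) N1.N3=(alive,v0) | N3.N0=(alive,v0) N3.N1=(alive,v0) N3.N2=(alive,v0) N3.N3=(alive,v0)
Op 2: gossip N3<->N2 -> N3.N0=(alive,v0) N3.N1=(alive,v0) N3.N2=(alive,v0) N3.N3=(alive,v0) | N2.N0=(alive,v0) N2.N1=(alive,v0) N2.N2=(alive,v0) N2.N3=(alive,v0)
Op 3: gossip N2<->N1 -> N2.N0=(alive,v0) N2.N1=(alive,v0) N2.N2=(alive,v0) N2.N3=(alive,v0) | N1.N0=(alive,v0) N1.N1=(alive,v0) N1.N2=(alive,v0) N1.N3=(alive,v0)
Op 4: N1 marks N0=dead -> (dead,v1)
Op 5: gossip N3<->N0 -> N3.N0=(alive,v0) N3.N1=(alive,v0) N3.N2=(alive,v0) N3.N3=(alive,v0) | N0.N0=(alive,v0) N0.N1=(alive,v0) N0.N2=(alive,v0) N0.N3=(alive,v0)
Op 6: gossip N2<->N1 -> N2.N0=(dead,v1) N2.N1=(alive,v0) N2.N2=(alive,v0) N2.N3=(alive,v0) | N1.N0=(dead,v1) N1.N1=(alive,v0) N1.N2=(alive,v0) N1.N3=(alive,v0)
Op 7: gossip N0<->N2 -> N0.N0=(dead,v1) N0.N1=(alive,v0) N0.N2=(alive,v0) N0.N3=(alive,v0) | N2.N0=(dead,v1) N2.N1=(alive,v0) N2.N2=(alive,v0) N2.N3=(alive,v0)
Op 8: N3 marks N0=alive -> (alive,v1)
Op 9: N0 marks N3=suspect -> (suspect,v1)
Op 10: gossip N0<->N1 -> N0.N0=(dead,v1) N0.N1=(alive,v0) N0.N2=(alive,v0) N0.N3=(suspect,v1) | N1.N0=(dead,v1) N1.N1=(alive,v0) N1.N2=(alive,v0) N1.N3=(suspect,v1)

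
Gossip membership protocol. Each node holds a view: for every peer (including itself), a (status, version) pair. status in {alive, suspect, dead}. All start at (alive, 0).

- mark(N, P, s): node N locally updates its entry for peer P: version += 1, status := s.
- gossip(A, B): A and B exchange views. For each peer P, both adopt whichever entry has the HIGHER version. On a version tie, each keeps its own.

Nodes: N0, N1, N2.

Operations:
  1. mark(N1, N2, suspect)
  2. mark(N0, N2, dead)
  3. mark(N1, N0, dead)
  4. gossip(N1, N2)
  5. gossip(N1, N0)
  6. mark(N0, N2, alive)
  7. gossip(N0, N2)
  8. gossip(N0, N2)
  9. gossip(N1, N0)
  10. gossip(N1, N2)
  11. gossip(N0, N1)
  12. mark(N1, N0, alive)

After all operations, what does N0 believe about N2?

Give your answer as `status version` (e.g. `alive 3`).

Answer: alive 2

Derivation:
Op 1: N1 marks N2=suspect -> (suspect,v1)
Op 2: N0 marks N2=dead -> (dead,v1)
Op 3: N1 marks N0=dead -> (dead,v1)
Op 4: gossip N1<->N2 -> N1.N0=(dead,v1) N1.N1=(alive,v0) N1.N2=(suspect,v1) | N2.N0=(dead,v1) N2.N1=(alive,v0) N2.N2=(suspect,v1)
Op 5: gossip N1<->N0 -> N1.N0=(dead,v1) N1.N1=(alive,v0) N1.N2=(suspect,v1) | N0.N0=(dead,v1) N0.N1=(alive,v0) N0.N2=(dead,v1)
Op 6: N0 marks N2=alive -> (alive,v2)
Op 7: gossip N0<->N2 -> N0.N0=(dead,v1) N0.N1=(alive,v0) N0.N2=(alive,v2) | N2.N0=(dead,v1) N2.N1=(alive,v0) N2.N2=(alive,v2)
Op 8: gossip N0<->N2 -> N0.N0=(dead,v1) N0.N1=(alive,v0) N0.N2=(alive,v2) | N2.N0=(dead,v1) N2.N1=(alive,v0) N2.N2=(alive,v2)
Op 9: gossip N1<->N0 -> N1.N0=(dead,v1) N1.N1=(alive,v0) N1.N2=(alive,v2) | N0.N0=(dead,v1) N0.N1=(alive,v0) N0.N2=(alive,v2)
Op 10: gossip N1<->N2 -> N1.N0=(dead,v1) N1.N1=(alive,v0) N1.N2=(alive,v2) | N2.N0=(dead,v1) N2.N1=(alive,v0) N2.N2=(alive,v2)
Op 11: gossip N0<->N1 -> N0.N0=(dead,v1) N0.N1=(alive,v0) N0.N2=(alive,v2) | N1.N0=(dead,v1) N1.N1=(alive,v0) N1.N2=(alive,v2)
Op 12: N1 marks N0=alive -> (alive,v2)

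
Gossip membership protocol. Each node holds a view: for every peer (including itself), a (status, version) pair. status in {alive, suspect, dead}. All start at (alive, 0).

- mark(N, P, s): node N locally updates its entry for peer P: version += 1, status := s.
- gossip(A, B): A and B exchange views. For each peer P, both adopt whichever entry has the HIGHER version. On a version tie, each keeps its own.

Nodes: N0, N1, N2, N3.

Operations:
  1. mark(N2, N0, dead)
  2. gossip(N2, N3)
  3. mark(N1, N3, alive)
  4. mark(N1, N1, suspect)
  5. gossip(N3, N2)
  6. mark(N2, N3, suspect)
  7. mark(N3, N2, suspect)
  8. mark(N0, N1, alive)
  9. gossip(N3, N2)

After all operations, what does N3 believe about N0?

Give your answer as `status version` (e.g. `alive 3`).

Answer: dead 1

Derivation:
Op 1: N2 marks N0=dead -> (dead,v1)
Op 2: gossip N2<->N3 -> N2.N0=(dead,v1) N2.N1=(alive,v0) N2.N2=(alive,v0) N2.N3=(alive,v0) | N3.N0=(dead,v1) N3.N1=(alive,v0) N3.N2=(alive,v0) N3.N3=(alive,v0)
Op 3: N1 marks N3=alive -> (alive,v1)
Op 4: N1 marks N1=suspect -> (suspect,v1)
Op 5: gossip N3<->N2 -> N3.N0=(dead,v1) N3.N1=(alive,v0) N3.N2=(alive,v0) N3.N3=(alive,v0) | N2.N0=(dead,v1) N2.N1=(alive,v0) N2.N2=(alive,v0) N2.N3=(alive,v0)
Op 6: N2 marks N3=suspect -> (suspect,v1)
Op 7: N3 marks N2=suspect -> (suspect,v1)
Op 8: N0 marks N1=alive -> (alive,v1)
Op 9: gossip N3<->N2 -> N3.N0=(dead,v1) N3.N1=(alive,v0) N3.N2=(suspect,v1) N3.N3=(suspect,v1) | N2.N0=(dead,v1) N2.N1=(alive,v0) N2.N2=(suspect,v1) N2.N3=(suspect,v1)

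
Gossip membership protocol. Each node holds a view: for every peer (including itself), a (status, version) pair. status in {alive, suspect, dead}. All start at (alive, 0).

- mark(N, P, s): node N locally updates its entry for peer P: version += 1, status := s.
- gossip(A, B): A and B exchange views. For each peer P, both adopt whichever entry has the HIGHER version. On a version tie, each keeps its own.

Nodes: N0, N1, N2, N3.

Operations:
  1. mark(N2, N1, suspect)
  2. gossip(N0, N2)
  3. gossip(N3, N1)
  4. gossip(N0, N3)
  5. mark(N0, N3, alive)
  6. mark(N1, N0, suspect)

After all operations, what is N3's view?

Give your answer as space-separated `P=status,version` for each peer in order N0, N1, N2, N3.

Op 1: N2 marks N1=suspect -> (suspect,v1)
Op 2: gossip N0<->N2 -> N0.N0=(alive,v0) N0.N1=(suspect,v1) N0.N2=(alive,v0) N0.N3=(alive,v0) | N2.N0=(alive,v0) N2.N1=(suspect,v1) N2.N2=(alive,v0) N2.N3=(alive,v0)
Op 3: gossip N3<->N1 -> N3.N0=(alive,v0) N3.N1=(alive,v0) N3.N2=(alive,v0) N3.N3=(alive,v0) | N1.N0=(alive,v0) N1.N1=(alive,v0) N1.N2=(alive,v0) N1.N3=(alive,v0)
Op 4: gossip N0<->N3 -> N0.N0=(alive,v0) N0.N1=(suspect,v1) N0.N2=(alive,v0) N0.N3=(alive,v0) | N3.N0=(alive,v0) N3.N1=(suspect,v1) N3.N2=(alive,v0) N3.N3=(alive,v0)
Op 5: N0 marks N3=alive -> (alive,v1)
Op 6: N1 marks N0=suspect -> (suspect,v1)

Answer: N0=alive,0 N1=suspect,1 N2=alive,0 N3=alive,0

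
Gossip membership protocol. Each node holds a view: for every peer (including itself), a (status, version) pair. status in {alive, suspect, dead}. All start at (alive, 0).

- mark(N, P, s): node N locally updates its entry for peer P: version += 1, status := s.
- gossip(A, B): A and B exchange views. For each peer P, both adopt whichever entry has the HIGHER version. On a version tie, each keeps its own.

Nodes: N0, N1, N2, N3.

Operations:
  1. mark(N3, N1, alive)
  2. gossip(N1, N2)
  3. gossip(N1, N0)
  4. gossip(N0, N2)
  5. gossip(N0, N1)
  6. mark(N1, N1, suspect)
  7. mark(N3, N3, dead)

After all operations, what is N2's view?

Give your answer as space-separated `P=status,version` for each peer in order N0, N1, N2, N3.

Answer: N0=alive,0 N1=alive,0 N2=alive,0 N3=alive,0

Derivation:
Op 1: N3 marks N1=alive -> (alive,v1)
Op 2: gossip N1<->N2 -> N1.N0=(alive,v0) N1.N1=(alive,v0) N1.N2=(alive,v0) N1.N3=(alive,v0) | N2.N0=(alive,v0) N2.N1=(alive,v0) N2.N2=(alive,v0) N2.N3=(alive,v0)
Op 3: gossip N1<->N0 -> N1.N0=(alive,v0) N1.N1=(alive,v0) N1.N2=(alive,v0) N1.N3=(alive,v0) | N0.N0=(alive,v0) N0.N1=(alive,v0) N0.N2=(alive,v0) N0.N3=(alive,v0)
Op 4: gossip N0<->N2 -> N0.N0=(alive,v0) N0.N1=(alive,v0) N0.N2=(alive,v0) N0.N3=(alive,v0) | N2.N0=(alive,v0) N2.N1=(alive,v0) N2.N2=(alive,v0) N2.N3=(alive,v0)
Op 5: gossip N0<->N1 -> N0.N0=(alive,v0) N0.N1=(alive,v0) N0.N2=(alive,v0) N0.N3=(alive,v0) | N1.N0=(alive,v0) N1.N1=(alive,v0) N1.N2=(alive,v0) N1.N3=(alive,v0)
Op 6: N1 marks N1=suspect -> (suspect,v1)
Op 7: N3 marks N3=dead -> (dead,v1)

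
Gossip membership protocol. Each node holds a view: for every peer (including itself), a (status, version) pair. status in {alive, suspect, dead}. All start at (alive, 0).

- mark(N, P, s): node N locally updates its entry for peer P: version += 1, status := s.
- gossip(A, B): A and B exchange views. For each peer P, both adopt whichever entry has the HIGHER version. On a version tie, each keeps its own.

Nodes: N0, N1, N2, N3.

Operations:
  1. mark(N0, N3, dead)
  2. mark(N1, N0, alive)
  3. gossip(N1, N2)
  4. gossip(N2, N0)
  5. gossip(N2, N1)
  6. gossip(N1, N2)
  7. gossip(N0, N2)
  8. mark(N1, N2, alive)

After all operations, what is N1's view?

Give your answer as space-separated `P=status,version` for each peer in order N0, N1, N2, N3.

Op 1: N0 marks N3=dead -> (dead,v1)
Op 2: N1 marks N0=alive -> (alive,v1)
Op 3: gossip N1<->N2 -> N1.N0=(alive,v1) N1.N1=(alive,v0) N1.N2=(alive,v0) N1.N3=(alive,v0) | N2.N0=(alive,v1) N2.N1=(alive,v0) N2.N2=(alive,v0) N2.N3=(alive,v0)
Op 4: gossip N2<->N0 -> N2.N0=(alive,v1) N2.N1=(alive,v0) N2.N2=(alive,v0) N2.N3=(dead,v1) | N0.N0=(alive,v1) N0.N1=(alive,v0) N0.N2=(alive,v0) N0.N3=(dead,v1)
Op 5: gossip N2<->N1 -> N2.N0=(alive,v1) N2.N1=(alive,v0) N2.N2=(alive,v0) N2.N3=(dead,v1) | N1.N0=(alive,v1) N1.N1=(alive,v0) N1.N2=(alive,v0) N1.N3=(dead,v1)
Op 6: gossip N1<->N2 -> N1.N0=(alive,v1) N1.N1=(alive,v0) N1.N2=(alive,v0) N1.N3=(dead,v1) | N2.N0=(alive,v1) N2.N1=(alive,v0) N2.N2=(alive,v0) N2.N3=(dead,v1)
Op 7: gossip N0<->N2 -> N0.N0=(alive,v1) N0.N1=(alive,v0) N0.N2=(alive,v0) N0.N3=(dead,v1) | N2.N0=(alive,v1) N2.N1=(alive,v0) N2.N2=(alive,v0) N2.N3=(dead,v1)
Op 8: N1 marks N2=alive -> (alive,v1)

Answer: N0=alive,1 N1=alive,0 N2=alive,1 N3=dead,1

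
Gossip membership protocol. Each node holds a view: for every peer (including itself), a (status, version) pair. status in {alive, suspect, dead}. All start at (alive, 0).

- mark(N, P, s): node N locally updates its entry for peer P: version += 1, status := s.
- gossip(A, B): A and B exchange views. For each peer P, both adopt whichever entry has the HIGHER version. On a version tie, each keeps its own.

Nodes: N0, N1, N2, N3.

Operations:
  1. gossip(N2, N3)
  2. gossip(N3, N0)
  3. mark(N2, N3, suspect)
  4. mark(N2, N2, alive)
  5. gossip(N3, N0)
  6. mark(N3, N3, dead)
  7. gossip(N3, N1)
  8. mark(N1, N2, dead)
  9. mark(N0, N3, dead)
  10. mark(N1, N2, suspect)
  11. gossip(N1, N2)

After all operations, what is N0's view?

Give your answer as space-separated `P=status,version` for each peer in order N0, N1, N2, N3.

Answer: N0=alive,0 N1=alive,0 N2=alive,0 N3=dead,1

Derivation:
Op 1: gossip N2<->N3 -> N2.N0=(alive,v0) N2.N1=(alive,v0) N2.N2=(alive,v0) N2.N3=(alive,v0) | N3.N0=(alive,v0) N3.N1=(alive,v0) N3.N2=(alive,v0) N3.N3=(alive,v0)
Op 2: gossip N3<->N0 -> N3.N0=(alive,v0) N3.N1=(alive,v0) N3.N2=(alive,v0) N3.N3=(alive,v0) | N0.N0=(alive,v0) N0.N1=(alive,v0) N0.N2=(alive,v0) N0.N3=(alive,v0)
Op 3: N2 marks N3=suspect -> (suspect,v1)
Op 4: N2 marks N2=alive -> (alive,v1)
Op 5: gossip N3<->N0 -> N3.N0=(alive,v0) N3.N1=(alive,v0) N3.N2=(alive,v0) N3.N3=(alive,v0) | N0.N0=(alive,v0) N0.N1=(alive,v0) N0.N2=(alive,v0) N0.N3=(alive,v0)
Op 6: N3 marks N3=dead -> (dead,v1)
Op 7: gossip N3<->N1 -> N3.N0=(alive,v0) N3.N1=(alive,v0) N3.N2=(alive,v0) N3.N3=(dead,v1) | N1.N0=(alive,v0) N1.N1=(alive,v0) N1.N2=(alive,v0) N1.N3=(dead,v1)
Op 8: N1 marks N2=dead -> (dead,v1)
Op 9: N0 marks N3=dead -> (dead,v1)
Op 10: N1 marks N2=suspect -> (suspect,v2)
Op 11: gossip N1<->N2 -> N1.N0=(alive,v0) N1.N1=(alive,v0) N1.N2=(suspect,v2) N1.N3=(dead,v1) | N2.N0=(alive,v0) N2.N1=(alive,v0) N2.N2=(suspect,v2) N2.N3=(suspect,v1)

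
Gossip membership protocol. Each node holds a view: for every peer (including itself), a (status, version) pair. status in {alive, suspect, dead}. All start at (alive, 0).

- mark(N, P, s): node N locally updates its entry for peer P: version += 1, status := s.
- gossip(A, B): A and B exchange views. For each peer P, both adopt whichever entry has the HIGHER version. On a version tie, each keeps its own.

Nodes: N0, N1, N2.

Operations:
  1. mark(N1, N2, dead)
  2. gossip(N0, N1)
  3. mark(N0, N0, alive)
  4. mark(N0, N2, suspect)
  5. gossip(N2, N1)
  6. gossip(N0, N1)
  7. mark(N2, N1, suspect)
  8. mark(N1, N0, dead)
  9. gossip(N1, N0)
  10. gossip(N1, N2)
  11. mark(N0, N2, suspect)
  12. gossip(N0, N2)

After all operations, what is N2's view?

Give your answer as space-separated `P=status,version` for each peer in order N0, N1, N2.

Op 1: N1 marks N2=dead -> (dead,v1)
Op 2: gossip N0<->N1 -> N0.N0=(alive,v0) N0.N1=(alive,v0) N0.N2=(dead,v1) | N1.N0=(alive,v0) N1.N1=(alive,v0) N1.N2=(dead,v1)
Op 3: N0 marks N0=alive -> (alive,v1)
Op 4: N0 marks N2=suspect -> (suspect,v2)
Op 5: gossip N2<->N1 -> N2.N0=(alive,v0) N2.N1=(alive,v0) N2.N2=(dead,v1) | N1.N0=(alive,v0) N1.N1=(alive,v0) N1.N2=(dead,v1)
Op 6: gossip N0<->N1 -> N0.N0=(alive,v1) N0.N1=(alive,v0) N0.N2=(suspect,v2) | N1.N0=(alive,v1) N1.N1=(alive,v0) N1.N2=(suspect,v2)
Op 7: N2 marks N1=suspect -> (suspect,v1)
Op 8: N1 marks N0=dead -> (dead,v2)
Op 9: gossip N1<->N0 -> N1.N0=(dead,v2) N1.N1=(alive,v0) N1.N2=(suspect,v2) | N0.N0=(dead,v2) N0.N1=(alive,v0) N0.N2=(suspect,v2)
Op 10: gossip N1<->N2 -> N1.N0=(dead,v2) N1.N1=(suspect,v1) N1.N2=(suspect,v2) | N2.N0=(dead,v2) N2.N1=(suspect,v1) N2.N2=(suspect,v2)
Op 11: N0 marks N2=suspect -> (suspect,v3)
Op 12: gossip N0<->N2 -> N0.N0=(dead,v2) N0.N1=(suspect,v1) N0.N2=(suspect,v3) | N2.N0=(dead,v2) N2.N1=(suspect,v1) N2.N2=(suspect,v3)

Answer: N0=dead,2 N1=suspect,1 N2=suspect,3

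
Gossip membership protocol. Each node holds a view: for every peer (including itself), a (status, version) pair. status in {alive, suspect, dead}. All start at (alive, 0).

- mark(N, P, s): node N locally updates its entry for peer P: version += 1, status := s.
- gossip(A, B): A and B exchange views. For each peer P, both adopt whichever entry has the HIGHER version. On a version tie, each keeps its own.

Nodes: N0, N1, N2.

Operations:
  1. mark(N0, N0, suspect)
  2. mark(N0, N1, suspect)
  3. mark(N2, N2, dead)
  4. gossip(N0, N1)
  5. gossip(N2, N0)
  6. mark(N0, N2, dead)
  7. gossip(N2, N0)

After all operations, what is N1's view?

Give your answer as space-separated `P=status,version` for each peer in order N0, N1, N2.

Op 1: N0 marks N0=suspect -> (suspect,v1)
Op 2: N0 marks N1=suspect -> (suspect,v1)
Op 3: N2 marks N2=dead -> (dead,v1)
Op 4: gossip N0<->N1 -> N0.N0=(suspect,v1) N0.N1=(suspect,v1) N0.N2=(alive,v0) | N1.N0=(suspect,v1) N1.N1=(suspect,v1) N1.N2=(alive,v0)
Op 5: gossip N2<->N0 -> N2.N0=(suspect,v1) N2.N1=(suspect,v1) N2.N2=(dead,v1) | N0.N0=(suspect,v1) N0.N1=(suspect,v1) N0.N2=(dead,v1)
Op 6: N0 marks N2=dead -> (dead,v2)
Op 7: gossip N2<->N0 -> N2.N0=(suspect,v1) N2.N1=(suspect,v1) N2.N2=(dead,v2) | N0.N0=(suspect,v1) N0.N1=(suspect,v1) N0.N2=(dead,v2)

Answer: N0=suspect,1 N1=suspect,1 N2=alive,0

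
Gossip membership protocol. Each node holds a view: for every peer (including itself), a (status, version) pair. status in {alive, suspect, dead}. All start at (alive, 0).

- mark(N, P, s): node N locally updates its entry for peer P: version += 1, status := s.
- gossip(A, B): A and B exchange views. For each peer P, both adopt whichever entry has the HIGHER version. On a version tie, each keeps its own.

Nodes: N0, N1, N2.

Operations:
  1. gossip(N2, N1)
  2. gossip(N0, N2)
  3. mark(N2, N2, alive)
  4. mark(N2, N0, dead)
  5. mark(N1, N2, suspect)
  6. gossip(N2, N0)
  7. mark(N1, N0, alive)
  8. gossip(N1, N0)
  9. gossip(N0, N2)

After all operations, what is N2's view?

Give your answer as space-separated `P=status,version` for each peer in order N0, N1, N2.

Op 1: gossip N2<->N1 -> N2.N0=(alive,v0) N2.N1=(alive,v0) N2.N2=(alive,v0) | N1.N0=(alive,v0) N1.N1=(alive,v0) N1.N2=(alive,v0)
Op 2: gossip N0<->N2 -> N0.N0=(alive,v0) N0.N1=(alive,v0) N0.N2=(alive,v0) | N2.N0=(alive,v0) N2.N1=(alive,v0) N2.N2=(alive,v0)
Op 3: N2 marks N2=alive -> (alive,v1)
Op 4: N2 marks N0=dead -> (dead,v1)
Op 5: N1 marks N2=suspect -> (suspect,v1)
Op 6: gossip N2<->N0 -> N2.N0=(dead,v1) N2.N1=(alive,v0) N2.N2=(alive,v1) | N0.N0=(dead,v1) N0.N1=(alive,v0) N0.N2=(alive,v1)
Op 7: N1 marks N0=alive -> (alive,v1)
Op 8: gossip N1<->N0 -> N1.N0=(alive,v1) N1.N1=(alive,v0) N1.N2=(suspect,v1) | N0.N0=(dead,v1) N0.N1=(alive,v0) N0.N2=(alive,v1)
Op 9: gossip N0<->N2 -> N0.N0=(dead,v1) N0.N1=(alive,v0) N0.N2=(alive,v1) | N2.N0=(dead,v1) N2.N1=(alive,v0) N2.N2=(alive,v1)

Answer: N0=dead,1 N1=alive,0 N2=alive,1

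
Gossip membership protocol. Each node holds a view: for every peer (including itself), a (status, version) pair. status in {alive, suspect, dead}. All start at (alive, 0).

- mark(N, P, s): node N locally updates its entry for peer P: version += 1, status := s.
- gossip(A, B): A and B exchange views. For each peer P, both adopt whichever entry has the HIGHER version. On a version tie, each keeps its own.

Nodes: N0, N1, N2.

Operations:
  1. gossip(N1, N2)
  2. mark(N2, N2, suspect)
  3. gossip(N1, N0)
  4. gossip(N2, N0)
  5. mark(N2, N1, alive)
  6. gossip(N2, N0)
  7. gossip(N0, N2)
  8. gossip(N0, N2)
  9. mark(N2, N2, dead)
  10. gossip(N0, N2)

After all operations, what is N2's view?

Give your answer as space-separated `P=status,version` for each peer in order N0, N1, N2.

Answer: N0=alive,0 N1=alive,1 N2=dead,2

Derivation:
Op 1: gossip N1<->N2 -> N1.N0=(alive,v0) N1.N1=(alive,v0) N1.N2=(alive,v0) | N2.N0=(alive,v0) N2.N1=(alive,v0) N2.N2=(alive,v0)
Op 2: N2 marks N2=suspect -> (suspect,v1)
Op 3: gossip N1<->N0 -> N1.N0=(alive,v0) N1.N1=(alive,v0) N1.N2=(alive,v0) | N0.N0=(alive,v0) N0.N1=(alive,v0) N0.N2=(alive,v0)
Op 4: gossip N2<->N0 -> N2.N0=(alive,v0) N2.N1=(alive,v0) N2.N2=(suspect,v1) | N0.N0=(alive,v0) N0.N1=(alive,v0) N0.N2=(suspect,v1)
Op 5: N2 marks N1=alive -> (alive,v1)
Op 6: gossip N2<->N0 -> N2.N0=(alive,v0) N2.N1=(alive,v1) N2.N2=(suspect,v1) | N0.N0=(alive,v0) N0.N1=(alive,v1) N0.N2=(suspect,v1)
Op 7: gossip N0<->N2 -> N0.N0=(alive,v0) N0.N1=(alive,v1) N0.N2=(suspect,v1) | N2.N0=(alive,v0) N2.N1=(alive,v1) N2.N2=(suspect,v1)
Op 8: gossip N0<->N2 -> N0.N0=(alive,v0) N0.N1=(alive,v1) N0.N2=(suspect,v1) | N2.N0=(alive,v0) N2.N1=(alive,v1) N2.N2=(suspect,v1)
Op 9: N2 marks N2=dead -> (dead,v2)
Op 10: gossip N0<->N2 -> N0.N0=(alive,v0) N0.N1=(alive,v1) N0.N2=(dead,v2) | N2.N0=(alive,v0) N2.N1=(alive,v1) N2.N2=(dead,v2)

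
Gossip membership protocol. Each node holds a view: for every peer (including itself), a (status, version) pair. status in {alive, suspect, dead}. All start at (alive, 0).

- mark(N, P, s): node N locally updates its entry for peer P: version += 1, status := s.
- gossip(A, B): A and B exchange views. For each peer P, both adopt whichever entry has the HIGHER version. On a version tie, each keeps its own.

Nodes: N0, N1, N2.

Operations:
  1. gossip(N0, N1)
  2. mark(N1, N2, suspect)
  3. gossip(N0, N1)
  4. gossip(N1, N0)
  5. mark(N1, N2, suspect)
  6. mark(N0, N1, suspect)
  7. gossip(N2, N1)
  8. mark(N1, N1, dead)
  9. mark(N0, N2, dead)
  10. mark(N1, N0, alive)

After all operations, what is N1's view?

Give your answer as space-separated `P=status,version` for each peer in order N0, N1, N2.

Answer: N0=alive,1 N1=dead,1 N2=suspect,2

Derivation:
Op 1: gossip N0<->N1 -> N0.N0=(alive,v0) N0.N1=(alive,v0) N0.N2=(alive,v0) | N1.N0=(alive,v0) N1.N1=(alive,v0) N1.N2=(alive,v0)
Op 2: N1 marks N2=suspect -> (suspect,v1)
Op 3: gossip N0<->N1 -> N0.N0=(alive,v0) N0.N1=(alive,v0) N0.N2=(suspect,v1) | N1.N0=(alive,v0) N1.N1=(alive,v0) N1.N2=(suspect,v1)
Op 4: gossip N1<->N0 -> N1.N0=(alive,v0) N1.N1=(alive,v0) N1.N2=(suspect,v1) | N0.N0=(alive,v0) N0.N1=(alive,v0) N0.N2=(suspect,v1)
Op 5: N1 marks N2=suspect -> (suspect,v2)
Op 6: N0 marks N1=suspect -> (suspect,v1)
Op 7: gossip N2<->N1 -> N2.N0=(alive,v0) N2.N1=(alive,v0) N2.N2=(suspect,v2) | N1.N0=(alive,v0) N1.N1=(alive,v0) N1.N2=(suspect,v2)
Op 8: N1 marks N1=dead -> (dead,v1)
Op 9: N0 marks N2=dead -> (dead,v2)
Op 10: N1 marks N0=alive -> (alive,v1)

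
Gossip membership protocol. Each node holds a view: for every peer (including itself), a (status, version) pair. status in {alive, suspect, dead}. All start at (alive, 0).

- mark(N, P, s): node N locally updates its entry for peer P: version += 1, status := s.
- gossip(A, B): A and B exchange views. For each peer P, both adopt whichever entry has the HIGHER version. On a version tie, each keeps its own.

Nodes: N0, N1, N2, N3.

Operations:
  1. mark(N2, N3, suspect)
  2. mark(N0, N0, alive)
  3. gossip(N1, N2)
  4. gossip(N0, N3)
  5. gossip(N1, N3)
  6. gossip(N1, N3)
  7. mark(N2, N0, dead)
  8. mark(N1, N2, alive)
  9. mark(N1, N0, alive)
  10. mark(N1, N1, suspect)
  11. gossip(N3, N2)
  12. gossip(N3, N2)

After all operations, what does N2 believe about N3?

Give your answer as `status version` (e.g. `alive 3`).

Op 1: N2 marks N3=suspect -> (suspect,v1)
Op 2: N0 marks N0=alive -> (alive,v1)
Op 3: gossip N1<->N2 -> N1.N0=(alive,v0) N1.N1=(alive,v0) N1.N2=(alive,v0) N1.N3=(suspect,v1) | N2.N0=(alive,v0) N2.N1=(alive,v0) N2.N2=(alive,v0) N2.N3=(suspect,v1)
Op 4: gossip N0<->N3 -> N0.N0=(alive,v1) N0.N1=(alive,v0) N0.N2=(alive,v0) N0.N3=(alive,v0) | N3.N0=(alive,v1) N3.N1=(alive,v0) N3.N2=(alive,v0) N3.N3=(alive,v0)
Op 5: gossip N1<->N3 -> N1.N0=(alive,v1) N1.N1=(alive,v0) N1.N2=(alive,v0) N1.N3=(suspect,v1) | N3.N0=(alive,v1) N3.N1=(alive,v0) N3.N2=(alive,v0) N3.N3=(suspect,v1)
Op 6: gossip N1<->N3 -> N1.N0=(alive,v1) N1.N1=(alive,v0) N1.N2=(alive,v0) N1.N3=(suspect,v1) | N3.N0=(alive,v1) N3.N1=(alive,v0) N3.N2=(alive,v0) N3.N3=(suspect,v1)
Op 7: N2 marks N0=dead -> (dead,v1)
Op 8: N1 marks N2=alive -> (alive,v1)
Op 9: N1 marks N0=alive -> (alive,v2)
Op 10: N1 marks N1=suspect -> (suspect,v1)
Op 11: gossip N3<->N2 -> N3.N0=(alive,v1) N3.N1=(alive,v0) N3.N2=(alive,v0) N3.N3=(suspect,v1) | N2.N0=(dead,v1) N2.N1=(alive,v0) N2.N2=(alive,v0) N2.N3=(suspect,v1)
Op 12: gossip N3<->N2 -> N3.N0=(alive,v1) N3.N1=(alive,v0) N3.N2=(alive,v0) N3.N3=(suspect,v1) | N2.N0=(dead,v1) N2.N1=(alive,v0) N2.N2=(alive,v0) N2.N3=(suspect,v1)

Answer: suspect 1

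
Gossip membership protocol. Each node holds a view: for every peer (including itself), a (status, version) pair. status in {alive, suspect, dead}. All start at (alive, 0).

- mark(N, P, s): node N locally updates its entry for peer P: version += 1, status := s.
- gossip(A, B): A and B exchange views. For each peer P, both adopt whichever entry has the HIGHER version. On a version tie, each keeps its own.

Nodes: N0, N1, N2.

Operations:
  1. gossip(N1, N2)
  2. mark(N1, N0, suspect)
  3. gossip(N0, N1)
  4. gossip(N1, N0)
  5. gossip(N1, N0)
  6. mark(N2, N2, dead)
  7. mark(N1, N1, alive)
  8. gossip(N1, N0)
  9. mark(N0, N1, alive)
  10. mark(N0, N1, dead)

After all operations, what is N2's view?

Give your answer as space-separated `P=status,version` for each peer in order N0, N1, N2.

Answer: N0=alive,0 N1=alive,0 N2=dead,1

Derivation:
Op 1: gossip N1<->N2 -> N1.N0=(alive,v0) N1.N1=(alive,v0) N1.N2=(alive,v0) | N2.N0=(alive,v0) N2.N1=(alive,v0) N2.N2=(alive,v0)
Op 2: N1 marks N0=suspect -> (suspect,v1)
Op 3: gossip N0<->N1 -> N0.N0=(suspect,v1) N0.N1=(alive,v0) N0.N2=(alive,v0) | N1.N0=(suspect,v1) N1.N1=(alive,v0) N1.N2=(alive,v0)
Op 4: gossip N1<->N0 -> N1.N0=(suspect,v1) N1.N1=(alive,v0) N1.N2=(alive,v0) | N0.N0=(suspect,v1) N0.N1=(alive,v0) N0.N2=(alive,v0)
Op 5: gossip N1<->N0 -> N1.N0=(suspect,v1) N1.N1=(alive,v0) N1.N2=(alive,v0) | N0.N0=(suspect,v1) N0.N1=(alive,v0) N0.N2=(alive,v0)
Op 6: N2 marks N2=dead -> (dead,v1)
Op 7: N1 marks N1=alive -> (alive,v1)
Op 8: gossip N1<->N0 -> N1.N0=(suspect,v1) N1.N1=(alive,v1) N1.N2=(alive,v0) | N0.N0=(suspect,v1) N0.N1=(alive,v1) N0.N2=(alive,v0)
Op 9: N0 marks N1=alive -> (alive,v2)
Op 10: N0 marks N1=dead -> (dead,v3)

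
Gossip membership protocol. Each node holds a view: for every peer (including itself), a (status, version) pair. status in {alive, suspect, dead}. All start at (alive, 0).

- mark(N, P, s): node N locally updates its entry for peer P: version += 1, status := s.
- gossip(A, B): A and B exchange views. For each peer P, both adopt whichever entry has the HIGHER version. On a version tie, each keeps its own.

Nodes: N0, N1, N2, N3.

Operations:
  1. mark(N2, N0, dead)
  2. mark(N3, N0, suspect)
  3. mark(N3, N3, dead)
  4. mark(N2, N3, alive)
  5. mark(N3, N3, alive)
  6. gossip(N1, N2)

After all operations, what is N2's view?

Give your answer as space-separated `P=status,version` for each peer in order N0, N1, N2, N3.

Answer: N0=dead,1 N1=alive,0 N2=alive,0 N3=alive,1

Derivation:
Op 1: N2 marks N0=dead -> (dead,v1)
Op 2: N3 marks N0=suspect -> (suspect,v1)
Op 3: N3 marks N3=dead -> (dead,v1)
Op 4: N2 marks N3=alive -> (alive,v1)
Op 5: N3 marks N3=alive -> (alive,v2)
Op 6: gossip N1<->N2 -> N1.N0=(dead,v1) N1.N1=(alive,v0) N1.N2=(alive,v0) N1.N3=(alive,v1) | N2.N0=(dead,v1) N2.N1=(alive,v0) N2.N2=(alive,v0) N2.N3=(alive,v1)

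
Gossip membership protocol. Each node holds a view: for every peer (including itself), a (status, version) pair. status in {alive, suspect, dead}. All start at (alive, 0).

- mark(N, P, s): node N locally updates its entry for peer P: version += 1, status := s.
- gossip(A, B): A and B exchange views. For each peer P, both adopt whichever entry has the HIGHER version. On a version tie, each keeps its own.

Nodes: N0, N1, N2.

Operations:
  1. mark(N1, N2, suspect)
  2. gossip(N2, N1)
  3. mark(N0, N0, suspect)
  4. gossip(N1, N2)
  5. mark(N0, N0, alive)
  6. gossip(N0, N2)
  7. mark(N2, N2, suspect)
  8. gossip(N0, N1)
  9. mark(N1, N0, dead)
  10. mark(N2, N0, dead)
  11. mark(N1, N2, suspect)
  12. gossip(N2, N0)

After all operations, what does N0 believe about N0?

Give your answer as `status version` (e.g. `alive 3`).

Op 1: N1 marks N2=suspect -> (suspect,v1)
Op 2: gossip N2<->N1 -> N2.N0=(alive,v0) N2.N1=(alive,v0) N2.N2=(suspect,v1) | N1.N0=(alive,v0) N1.N1=(alive,v0) N1.N2=(suspect,v1)
Op 3: N0 marks N0=suspect -> (suspect,v1)
Op 4: gossip N1<->N2 -> N1.N0=(alive,v0) N1.N1=(alive,v0) N1.N2=(suspect,v1) | N2.N0=(alive,v0) N2.N1=(alive,v0) N2.N2=(suspect,v1)
Op 5: N0 marks N0=alive -> (alive,v2)
Op 6: gossip N0<->N2 -> N0.N0=(alive,v2) N0.N1=(alive,v0) N0.N2=(suspect,v1) | N2.N0=(alive,v2) N2.N1=(alive,v0) N2.N2=(suspect,v1)
Op 7: N2 marks N2=suspect -> (suspect,v2)
Op 8: gossip N0<->N1 -> N0.N0=(alive,v2) N0.N1=(alive,v0) N0.N2=(suspect,v1) | N1.N0=(alive,v2) N1.N1=(alive,v0) N1.N2=(suspect,v1)
Op 9: N1 marks N0=dead -> (dead,v3)
Op 10: N2 marks N0=dead -> (dead,v3)
Op 11: N1 marks N2=suspect -> (suspect,v2)
Op 12: gossip N2<->N0 -> N2.N0=(dead,v3) N2.N1=(alive,v0) N2.N2=(suspect,v2) | N0.N0=(dead,v3) N0.N1=(alive,v0) N0.N2=(suspect,v2)

Answer: dead 3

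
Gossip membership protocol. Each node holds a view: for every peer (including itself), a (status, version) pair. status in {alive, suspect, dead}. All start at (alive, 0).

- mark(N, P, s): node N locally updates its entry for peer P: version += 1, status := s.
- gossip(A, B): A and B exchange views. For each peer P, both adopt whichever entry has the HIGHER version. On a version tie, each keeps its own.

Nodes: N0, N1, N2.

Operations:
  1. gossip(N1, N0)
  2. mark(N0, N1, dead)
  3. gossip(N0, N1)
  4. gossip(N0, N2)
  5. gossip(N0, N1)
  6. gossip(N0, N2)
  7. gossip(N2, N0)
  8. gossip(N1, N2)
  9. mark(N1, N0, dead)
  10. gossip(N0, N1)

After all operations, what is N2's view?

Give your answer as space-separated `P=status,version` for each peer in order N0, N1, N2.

Answer: N0=alive,0 N1=dead,1 N2=alive,0

Derivation:
Op 1: gossip N1<->N0 -> N1.N0=(alive,v0) N1.N1=(alive,v0) N1.N2=(alive,v0) | N0.N0=(alive,v0) N0.N1=(alive,v0) N0.N2=(alive,v0)
Op 2: N0 marks N1=dead -> (dead,v1)
Op 3: gossip N0<->N1 -> N0.N0=(alive,v0) N0.N1=(dead,v1) N0.N2=(alive,v0) | N1.N0=(alive,v0) N1.N1=(dead,v1) N1.N2=(alive,v0)
Op 4: gossip N0<->N2 -> N0.N0=(alive,v0) N0.N1=(dead,v1) N0.N2=(alive,v0) | N2.N0=(alive,v0) N2.N1=(dead,v1) N2.N2=(alive,v0)
Op 5: gossip N0<->N1 -> N0.N0=(alive,v0) N0.N1=(dead,v1) N0.N2=(alive,v0) | N1.N0=(alive,v0) N1.N1=(dead,v1) N1.N2=(alive,v0)
Op 6: gossip N0<->N2 -> N0.N0=(alive,v0) N0.N1=(dead,v1) N0.N2=(alive,v0) | N2.N0=(alive,v0) N2.N1=(dead,v1) N2.N2=(alive,v0)
Op 7: gossip N2<->N0 -> N2.N0=(alive,v0) N2.N1=(dead,v1) N2.N2=(alive,v0) | N0.N0=(alive,v0) N0.N1=(dead,v1) N0.N2=(alive,v0)
Op 8: gossip N1<->N2 -> N1.N0=(alive,v0) N1.N1=(dead,v1) N1.N2=(alive,v0) | N2.N0=(alive,v0) N2.N1=(dead,v1) N2.N2=(alive,v0)
Op 9: N1 marks N0=dead -> (dead,v1)
Op 10: gossip N0<->N1 -> N0.N0=(dead,v1) N0.N1=(dead,v1) N0.N2=(alive,v0) | N1.N0=(dead,v1) N1.N1=(dead,v1) N1.N2=(alive,v0)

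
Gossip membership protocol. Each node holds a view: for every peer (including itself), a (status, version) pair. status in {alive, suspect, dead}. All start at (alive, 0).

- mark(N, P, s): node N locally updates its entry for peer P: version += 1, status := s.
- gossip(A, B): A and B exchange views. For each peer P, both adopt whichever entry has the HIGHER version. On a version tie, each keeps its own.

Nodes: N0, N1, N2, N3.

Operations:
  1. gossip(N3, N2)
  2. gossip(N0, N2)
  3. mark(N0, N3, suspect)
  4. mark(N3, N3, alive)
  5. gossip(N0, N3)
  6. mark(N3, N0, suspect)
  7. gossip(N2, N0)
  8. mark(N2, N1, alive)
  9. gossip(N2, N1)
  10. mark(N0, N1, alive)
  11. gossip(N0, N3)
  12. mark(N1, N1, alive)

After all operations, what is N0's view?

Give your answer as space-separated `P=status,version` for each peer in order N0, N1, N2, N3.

Answer: N0=suspect,1 N1=alive,1 N2=alive,0 N3=suspect,1

Derivation:
Op 1: gossip N3<->N2 -> N3.N0=(alive,v0) N3.N1=(alive,v0) N3.N2=(alive,v0) N3.N3=(alive,v0) | N2.N0=(alive,v0) N2.N1=(alive,v0) N2.N2=(alive,v0) N2.N3=(alive,v0)
Op 2: gossip N0<->N2 -> N0.N0=(alive,v0) N0.N1=(alive,v0) N0.N2=(alive,v0) N0.N3=(alive,v0) | N2.N0=(alive,v0) N2.N1=(alive,v0) N2.N2=(alive,v0) N2.N3=(alive,v0)
Op 3: N0 marks N3=suspect -> (suspect,v1)
Op 4: N3 marks N3=alive -> (alive,v1)
Op 5: gossip N0<->N3 -> N0.N0=(alive,v0) N0.N1=(alive,v0) N0.N2=(alive,v0) N0.N3=(suspect,v1) | N3.N0=(alive,v0) N3.N1=(alive,v0) N3.N2=(alive,v0) N3.N3=(alive,v1)
Op 6: N3 marks N0=suspect -> (suspect,v1)
Op 7: gossip N2<->N0 -> N2.N0=(alive,v0) N2.N1=(alive,v0) N2.N2=(alive,v0) N2.N3=(suspect,v1) | N0.N0=(alive,v0) N0.N1=(alive,v0) N0.N2=(alive,v0) N0.N3=(suspect,v1)
Op 8: N2 marks N1=alive -> (alive,v1)
Op 9: gossip N2<->N1 -> N2.N0=(alive,v0) N2.N1=(alive,v1) N2.N2=(alive,v0) N2.N3=(suspect,v1) | N1.N0=(alive,v0) N1.N1=(alive,v1) N1.N2=(alive,v0) N1.N3=(suspect,v1)
Op 10: N0 marks N1=alive -> (alive,v1)
Op 11: gossip N0<->N3 -> N0.N0=(suspect,v1) N0.N1=(alive,v1) N0.N2=(alive,v0) N0.N3=(suspect,v1) | N3.N0=(suspect,v1) N3.N1=(alive,v1) N3.N2=(alive,v0) N3.N3=(alive,v1)
Op 12: N1 marks N1=alive -> (alive,v2)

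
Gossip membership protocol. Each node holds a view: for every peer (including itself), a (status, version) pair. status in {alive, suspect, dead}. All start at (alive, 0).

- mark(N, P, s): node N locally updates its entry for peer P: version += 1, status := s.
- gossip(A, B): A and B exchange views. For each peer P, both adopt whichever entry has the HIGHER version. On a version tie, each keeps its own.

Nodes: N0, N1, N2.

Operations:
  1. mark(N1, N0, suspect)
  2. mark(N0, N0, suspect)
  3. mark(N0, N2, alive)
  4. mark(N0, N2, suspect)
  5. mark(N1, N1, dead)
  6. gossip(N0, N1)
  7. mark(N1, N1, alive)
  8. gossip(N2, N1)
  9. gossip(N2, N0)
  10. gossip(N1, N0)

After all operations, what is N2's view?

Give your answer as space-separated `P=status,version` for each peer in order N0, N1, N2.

Answer: N0=suspect,1 N1=alive,2 N2=suspect,2

Derivation:
Op 1: N1 marks N0=suspect -> (suspect,v1)
Op 2: N0 marks N0=suspect -> (suspect,v1)
Op 3: N0 marks N2=alive -> (alive,v1)
Op 4: N0 marks N2=suspect -> (suspect,v2)
Op 5: N1 marks N1=dead -> (dead,v1)
Op 6: gossip N0<->N1 -> N0.N0=(suspect,v1) N0.N1=(dead,v1) N0.N2=(suspect,v2) | N1.N0=(suspect,v1) N1.N1=(dead,v1) N1.N2=(suspect,v2)
Op 7: N1 marks N1=alive -> (alive,v2)
Op 8: gossip N2<->N1 -> N2.N0=(suspect,v1) N2.N1=(alive,v2) N2.N2=(suspect,v2) | N1.N0=(suspect,v1) N1.N1=(alive,v2) N1.N2=(suspect,v2)
Op 9: gossip N2<->N0 -> N2.N0=(suspect,v1) N2.N1=(alive,v2) N2.N2=(suspect,v2) | N0.N0=(suspect,v1) N0.N1=(alive,v2) N0.N2=(suspect,v2)
Op 10: gossip N1<->N0 -> N1.N0=(suspect,v1) N1.N1=(alive,v2) N1.N2=(suspect,v2) | N0.N0=(suspect,v1) N0.N1=(alive,v2) N0.N2=(suspect,v2)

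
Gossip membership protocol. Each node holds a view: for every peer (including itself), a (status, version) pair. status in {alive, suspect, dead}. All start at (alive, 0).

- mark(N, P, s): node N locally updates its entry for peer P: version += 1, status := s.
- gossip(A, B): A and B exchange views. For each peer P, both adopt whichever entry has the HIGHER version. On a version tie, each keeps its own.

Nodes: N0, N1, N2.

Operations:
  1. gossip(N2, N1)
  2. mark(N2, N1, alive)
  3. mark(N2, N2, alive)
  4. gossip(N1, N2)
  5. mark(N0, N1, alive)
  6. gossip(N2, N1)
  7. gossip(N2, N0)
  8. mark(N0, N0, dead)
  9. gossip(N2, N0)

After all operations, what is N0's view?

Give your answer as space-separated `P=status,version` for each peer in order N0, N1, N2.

Op 1: gossip N2<->N1 -> N2.N0=(alive,v0) N2.N1=(alive,v0) N2.N2=(alive,v0) | N1.N0=(alive,v0) N1.N1=(alive,v0) N1.N2=(alive,v0)
Op 2: N2 marks N1=alive -> (alive,v1)
Op 3: N2 marks N2=alive -> (alive,v1)
Op 4: gossip N1<->N2 -> N1.N0=(alive,v0) N1.N1=(alive,v1) N1.N2=(alive,v1) | N2.N0=(alive,v0) N2.N1=(alive,v1) N2.N2=(alive,v1)
Op 5: N0 marks N1=alive -> (alive,v1)
Op 6: gossip N2<->N1 -> N2.N0=(alive,v0) N2.N1=(alive,v1) N2.N2=(alive,v1) | N1.N0=(alive,v0) N1.N1=(alive,v1) N1.N2=(alive,v1)
Op 7: gossip N2<->N0 -> N2.N0=(alive,v0) N2.N1=(alive,v1) N2.N2=(alive,v1) | N0.N0=(alive,v0) N0.N1=(alive,v1) N0.N2=(alive,v1)
Op 8: N0 marks N0=dead -> (dead,v1)
Op 9: gossip N2<->N0 -> N2.N0=(dead,v1) N2.N1=(alive,v1) N2.N2=(alive,v1) | N0.N0=(dead,v1) N0.N1=(alive,v1) N0.N2=(alive,v1)

Answer: N0=dead,1 N1=alive,1 N2=alive,1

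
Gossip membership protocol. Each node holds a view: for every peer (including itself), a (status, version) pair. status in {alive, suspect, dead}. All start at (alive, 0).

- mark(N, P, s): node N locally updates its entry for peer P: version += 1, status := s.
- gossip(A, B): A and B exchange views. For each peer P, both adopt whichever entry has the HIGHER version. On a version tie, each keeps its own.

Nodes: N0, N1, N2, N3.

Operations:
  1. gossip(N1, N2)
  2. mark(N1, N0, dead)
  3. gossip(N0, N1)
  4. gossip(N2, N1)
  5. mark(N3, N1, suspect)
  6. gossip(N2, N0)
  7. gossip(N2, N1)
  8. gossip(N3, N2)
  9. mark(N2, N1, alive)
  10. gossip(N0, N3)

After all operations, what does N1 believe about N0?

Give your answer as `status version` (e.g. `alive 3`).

Answer: dead 1

Derivation:
Op 1: gossip N1<->N2 -> N1.N0=(alive,v0) N1.N1=(alive,v0) N1.N2=(alive,v0) N1.N3=(alive,v0) | N2.N0=(alive,v0) N2.N1=(alive,v0) N2.N2=(alive,v0) N2.N3=(alive,v0)
Op 2: N1 marks N0=dead -> (dead,v1)
Op 3: gossip N0<->N1 -> N0.N0=(dead,v1) N0.N1=(alive,v0) N0.N2=(alive,v0) N0.N3=(alive,v0) | N1.N0=(dead,v1) N1.N1=(alive,v0) N1.N2=(alive,v0) N1.N3=(alive,v0)
Op 4: gossip N2<->N1 -> N2.N0=(dead,v1) N2.N1=(alive,v0) N2.N2=(alive,v0) N2.N3=(alive,v0) | N1.N0=(dead,v1) N1.N1=(alive,v0) N1.N2=(alive,v0) N1.N3=(alive,v0)
Op 5: N3 marks N1=suspect -> (suspect,v1)
Op 6: gossip N2<->N0 -> N2.N0=(dead,v1) N2.N1=(alive,v0) N2.N2=(alive,v0) N2.N3=(alive,v0) | N0.N0=(dead,v1) N0.N1=(alive,v0) N0.N2=(alive,v0) N0.N3=(alive,v0)
Op 7: gossip N2<->N1 -> N2.N0=(dead,v1) N2.N1=(alive,v0) N2.N2=(alive,v0) N2.N3=(alive,v0) | N1.N0=(dead,v1) N1.N1=(alive,v0) N1.N2=(alive,v0) N1.N3=(alive,v0)
Op 8: gossip N3<->N2 -> N3.N0=(dead,v1) N3.N1=(suspect,v1) N3.N2=(alive,v0) N3.N3=(alive,v0) | N2.N0=(dead,v1) N2.N1=(suspect,v1) N2.N2=(alive,v0) N2.N3=(alive,v0)
Op 9: N2 marks N1=alive -> (alive,v2)
Op 10: gossip N0<->N3 -> N0.N0=(dead,v1) N0.N1=(suspect,v1) N0.N2=(alive,v0) N0.N3=(alive,v0) | N3.N0=(dead,v1) N3.N1=(suspect,v1) N3.N2=(alive,v0) N3.N3=(alive,v0)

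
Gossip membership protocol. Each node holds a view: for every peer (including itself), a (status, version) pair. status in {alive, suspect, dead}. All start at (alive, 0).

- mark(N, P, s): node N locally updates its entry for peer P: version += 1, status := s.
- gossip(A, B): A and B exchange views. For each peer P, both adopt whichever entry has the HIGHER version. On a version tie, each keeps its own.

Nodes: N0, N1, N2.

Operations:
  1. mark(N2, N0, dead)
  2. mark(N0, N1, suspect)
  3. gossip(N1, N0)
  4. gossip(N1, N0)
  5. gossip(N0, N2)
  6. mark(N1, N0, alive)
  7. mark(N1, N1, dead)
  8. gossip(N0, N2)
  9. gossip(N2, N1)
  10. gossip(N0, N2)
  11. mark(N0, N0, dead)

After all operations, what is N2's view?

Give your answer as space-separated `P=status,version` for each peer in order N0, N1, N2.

Op 1: N2 marks N0=dead -> (dead,v1)
Op 2: N0 marks N1=suspect -> (suspect,v1)
Op 3: gossip N1<->N0 -> N1.N0=(alive,v0) N1.N1=(suspect,v1) N1.N2=(alive,v0) | N0.N0=(alive,v0) N0.N1=(suspect,v1) N0.N2=(alive,v0)
Op 4: gossip N1<->N0 -> N1.N0=(alive,v0) N1.N1=(suspect,v1) N1.N2=(alive,v0) | N0.N0=(alive,v0) N0.N1=(suspect,v1) N0.N2=(alive,v0)
Op 5: gossip N0<->N2 -> N0.N0=(dead,v1) N0.N1=(suspect,v1) N0.N2=(alive,v0) | N2.N0=(dead,v1) N2.N1=(suspect,v1) N2.N2=(alive,v0)
Op 6: N1 marks N0=alive -> (alive,v1)
Op 7: N1 marks N1=dead -> (dead,v2)
Op 8: gossip N0<->N2 -> N0.N0=(dead,v1) N0.N1=(suspect,v1) N0.N2=(alive,v0) | N2.N0=(dead,v1) N2.N1=(suspect,v1) N2.N2=(alive,v0)
Op 9: gossip N2<->N1 -> N2.N0=(dead,v1) N2.N1=(dead,v2) N2.N2=(alive,v0) | N1.N0=(alive,v1) N1.N1=(dead,v2) N1.N2=(alive,v0)
Op 10: gossip N0<->N2 -> N0.N0=(dead,v1) N0.N1=(dead,v2) N0.N2=(alive,v0) | N2.N0=(dead,v1) N2.N1=(dead,v2) N2.N2=(alive,v0)
Op 11: N0 marks N0=dead -> (dead,v2)

Answer: N0=dead,1 N1=dead,2 N2=alive,0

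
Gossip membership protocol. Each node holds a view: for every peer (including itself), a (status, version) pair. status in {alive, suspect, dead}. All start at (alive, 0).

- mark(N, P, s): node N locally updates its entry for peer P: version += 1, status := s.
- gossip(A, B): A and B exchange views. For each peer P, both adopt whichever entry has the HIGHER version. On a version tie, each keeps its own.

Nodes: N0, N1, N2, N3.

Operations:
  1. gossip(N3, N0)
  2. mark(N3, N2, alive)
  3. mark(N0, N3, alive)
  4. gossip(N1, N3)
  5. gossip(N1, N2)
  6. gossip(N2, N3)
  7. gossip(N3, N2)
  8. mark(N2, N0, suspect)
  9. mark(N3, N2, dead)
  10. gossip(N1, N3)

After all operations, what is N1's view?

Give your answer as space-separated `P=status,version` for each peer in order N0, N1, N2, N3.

Answer: N0=alive,0 N1=alive,0 N2=dead,2 N3=alive,0

Derivation:
Op 1: gossip N3<->N0 -> N3.N0=(alive,v0) N3.N1=(alive,v0) N3.N2=(alive,v0) N3.N3=(alive,v0) | N0.N0=(alive,v0) N0.N1=(alive,v0) N0.N2=(alive,v0) N0.N3=(alive,v0)
Op 2: N3 marks N2=alive -> (alive,v1)
Op 3: N0 marks N3=alive -> (alive,v1)
Op 4: gossip N1<->N3 -> N1.N0=(alive,v0) N1.N1=(alive,v0) N1.N2=(alive,v1) N1.N3=(alive,v0) | N3.N0=(alive,v0) N3.N1=(alive,v0) N3.N2=(alive,v1) N3.N3=(alive,v0)
Op 5: gossip N1<->N2 -> N1.N0=(alive,v0) N1.N1=(alive,v0) N1.N2=(alive,v1) N1.N3=(alive,v0) | N2.N0=(alive,v0) N2.N1=(alive,v0) N2.N2=(alive,v1) N2.N3=(alive,v0)
Op 6: gossip N2<->N3 -> N2.N0=(alive,v0) N2.N1=(alive,v0) N2.N2=(alive,v1) N2.N3=(alive,v0) | N3.N0=(alive,v0) N3.N1=(alive,v0) N3.N2=(alive,v1) N3.N3=(alive,v0)
Op 7: gossip N3<->N2 -> N3.N0=(alive,v0) N3.N1=(alive,v0) N3.N2=(alive,v1) N3.N3=(alive,v0) | N2.N0=(alive,v0) N2.N1=(alive,v0) N2.N2=(alive,v1) N2.N3=(alive,v0)
Op 8: N2 marks N0=suspect -> (suspect,v1)
Op 9: N3 marks N2=dead -> (dead,v2)
Op 10: gossip N1<->N3 -> N1.N0=(alive,v0) N1.N1=(alive,v0) N1.N2=(dead,v2) N1.N3=(alive,v0) | N3.N0=(alive,v0) N3.N1=(alive,v0) N3.N2=(dead,v2) N3.N3=(alive,v0)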